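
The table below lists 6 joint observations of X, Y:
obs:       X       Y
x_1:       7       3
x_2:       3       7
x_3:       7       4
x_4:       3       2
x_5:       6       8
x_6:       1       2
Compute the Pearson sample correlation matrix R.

Step 1 — column means:
  mean(X) = (7 + 3 + 7 + 3 + 6 + 1) / 6 = 27/6 = 4.5
  mean(Y) = (3 + 7 + 4 + 2 + 8 + 2) / 6 = 26/6 = 4.3333

Step 2 — sample variances and covariances s[i,j] = (1/(n-1)) · Σ_k (x_{k,i} - mean_i) · (x_{k,j} - mean_j), with n-1 = 5:
  s[X,X] = ((2.5)·(2.5) + (-1.5)·(-1.5) + (2.5)·(2.5) + (-1.5)·(-1.5) + (1.5)·(1.5) + (-3.5)·(-3.5)) / 5 = 31.5/5 = 6.3
  s[X,Y] = ((2.5)·(-1.3333) + (-1.5)·(2.6667) + (2.5)·(-0.3333) + (-1.5)·(-2.3333) + (1.5)·(3.6667) + (-3.5)·(-2.3333)) / 5 = 9/5 = 1.8
  s[Y,Y] = ((-1.3333)·(-1.3333) + (2.6667)·(2.6667) + (-0.3333)·(-0.3333) + (-2.3333)·(-2.3333) + (3.6667)·(3.6667) + (-2.3333)·(-2.3333)) / 5 = 33.3333/5 = 6.6667
  Sample standard deviations s_i = √(s[i,i]):
  s(X) = √(6.3) = 2.51
  s(Y) = √(6.6667) = 2.582

Step 3 — r_{ij} = s_{ij} / (s_i · s_j):
  r[X,X] = 1 (diagonal).
  r[X,Y] = 1.8 / (2.51 · 2.582) = 1.8 / 6.4807 = 0.2777
  r[Y,Y] = 1 (diagonal).

R is symmetric with unit diagonal. Assembling:

R = [[1, 0.2777],
 [0.2777, 1]]


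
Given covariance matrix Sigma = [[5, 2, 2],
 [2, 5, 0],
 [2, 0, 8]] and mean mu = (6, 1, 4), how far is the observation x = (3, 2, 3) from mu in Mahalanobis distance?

Step 1 — centre the observation: (x - mu) = (-3, 1, -1).

Step 2 — invert Sigma (cofactor / det for 3×3, or solve directly):
  Sigma^{-1} = [[0.2703, -0.1081, -0.0676],
 [-0.1081, 0.2432, 0.027],
 [-0.0676, 0.027, 0.1419]].

Step 3 — form the quadratic (x - mu)^T · Sigma^{-1} · (x - mu):
  Sigma^{-1} · (x - mu) = (-0.8514, 0.5405, 0.0878).
  (x - mu)^T · [Sigma^{-1} · (x - mu)] = (-3)·(-0.8514) + (1)·(0.5405) + (-1)·(0.0878) = 3.0068.

Step 4 — take square root: d = √(3.0068) ≈ 1.734.

d(x, mu) = √(3.0068) ≈ 1.734


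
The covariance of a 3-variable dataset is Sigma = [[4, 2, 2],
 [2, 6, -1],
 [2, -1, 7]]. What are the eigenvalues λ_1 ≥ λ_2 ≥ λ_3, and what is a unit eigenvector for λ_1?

Step 1 — characteristic polynomial p(λ) = det(λI - Sigma) = λ³ - tr·λ² + c_1·λ - det, where tr = trace, c_1 = sum of the principal 2×2 minors, det = det(Sigma):
  tr = 4 + 6 + 7 = 17,
  c_1 = (4·6 - (2)²) + (4·7 - (2)²) + (6·7 - (-1)²) = 20 + 24 + 41 = 85,
  det = 4·(6·7 - (-1)²) - (2)·((2)·7 - (-1)·(2)) + (2)·((2)·(-1) - 6·(2)) = 4·(41) - (2)·(16) + (2)·(-14) = 104.
  So p(λ) = λ³ - 17λ² + 85λ - 104.
Step 2 — look for an integer root (rational root theorem: any rational root is an integer divisor of 104). Testing λ = 8:
  p(8) = 512 - 1088 + 680 - 104 = 0  ✓
  Dividing out (λ - 8): p(λ) = (λ - 8)(λ² - 9λ + 13).
Step 3 — remaining eigenvalues from the quadratic λ² - 9λ + 13 = 0:
  Δ = 9² - 4·13 = 81 - 52 = 29,  λ = (9 ± √29)/2 = (9 ± 5.3852)/2 ≈ 7.1926 or 1.8074.
  Sorted: λ_1 = 8,  λ_2 = 7.1926,  λ_3 = 1.8074  (check: sum = 17 = tr ✓).

Step 4 — unit eigenvector for λ_1 = 8: v spans the null space of (Sigma - λ_1 I), whose rows are
  r_1 = (-4, 2, 2),  r_2 = (2, -2, -1),  r_3 = (2, -1, -1).
  v is orthogonal to every row, so take v ∝ r_1 × r_2 = ((2)·(-1) - (2)·(-2), (2)·(2) - (-4)·(-1), (-4)·(-2) - (2)·(2)) = (2, 0, 4).
  Rescale (divide by 2): u = (1, 0, 2).
  ||u|| = √((1)² + (0)² + (2)²) = √(5) ≈ 2.2361,  v_1 = u/||u|| ≈ (0.4472, 0, 0.8944) (||v_1|| = 1).

λ_1 = 8,  λ_2 = 7.1926,  λ_3 = 1.8074;  v_1 ≈ (0.4472, 0, 0.8944)


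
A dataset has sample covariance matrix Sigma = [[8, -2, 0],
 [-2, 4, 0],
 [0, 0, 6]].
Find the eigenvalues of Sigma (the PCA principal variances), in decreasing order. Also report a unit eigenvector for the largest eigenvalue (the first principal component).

Step 1 — characteristic polynomial p(λ) = det(λI - Sigma) = λ³ - tr·λ² + c_1·λ - det, where tr = trace, c_1 = sum of the principal 2×2 minors, det = det(Sigma):
  tr = 8 + 4 + 6 = 18,
  c_1 = (8·4 - (-2)²) + (8·6 - (0)²) + (4·6 - (0)²) = 28 + 48 + 24 = 100,
  det = 8·(4·6 - (0)²) - (-2)·((-2)·6 - (0)·(0)) + (0)·((-2)·(0) - 4·(0)) = 8·(24) - (-2)·(-12) + (0)·(0) = 168.
  So p(λ) = λ³ - 18λ² + 100λ - 168.
Step 2 — look for an integer root (rational root theorem: any rational root is an integer divisor of 168). Testing λ = 6:
  p(6) = 216 - 648 + 600 - 168 = 0  ✓
  Dividing out (λ - 6): p(λ) = (λ - 6)(λ² - 12λ + 28).
Step 3 — remaining eigenvalues from the quadratic λ² - 12λ + 28 = 0:
  Δ = 12² - 4·28 = 144 - 112 = 32,  λ = (12 ± √32)/2 = (12 ± 5.6569)/2 ≈ 8.8284 or 3.1716.
  Sorted: λ_1 = 8.8284,  λ_2 = 6,  λ_3 = 3.1716  (check: sum = 18 = tr ✓).

Step 4 — unit eigenvector for λ_1 ≈ 8.8284: v spans the null space of (Sigma - λ_1 I), whose rows are
  r_1 = (-0.8284, -2, 0),  r_2 = (-2, -4.8284, 0),  r_3 = (0, 0, -2.8284).
  v is orthogonal to every row, so take v ∝ r_1 × r_3 = ((-2)·(-2.8284) - (0)·(0), (0)·(0) - (-0.8284)·(-2.8284), (-0.8284)·(0) - (-2)·(0)) ≈ (5.6569, -2.3431, 0).
  Let u = (5.6569, -2.3431, 0).
  ||u|| = √((5.6569)² + (-2.3431)² + (0)²) = √(37.4903) ≈ 6.1229,  v_1 = u/||u|| ≈ (0.9239, -0.3827, 0) (||v_1|| = 1).

λ_1 = 8.8284,  λ_2 = 6,  λ_3 = 3.1716;  v_1 ≈ (0.9239, -0.3827, 0)


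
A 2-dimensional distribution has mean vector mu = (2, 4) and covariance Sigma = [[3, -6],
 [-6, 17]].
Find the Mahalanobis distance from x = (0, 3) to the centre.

Step 1 — centre the observation: (x - mu) = (-2, -1).

Step 2 — invert Sigma. det(Sigma) = 3·17 - (-6)² = 15.
  Sigma^{-1} = (1/det) · [[d, -b], [-b, a]] = [[1.1333, 0.4],
 [0.4, 0.2]].

Step 3 — form the quadratic (x - mu)^T · Sigma^{-1} · (x - mu):
  Sigma^{-1} · (x - mu) = (-2.6667, -1).
  (x - mu)^T · [Sigma^{-1} · (x - mu)] = (-2)·(-2.6667) + (-1)·(-1) = 6.3333.

Step 4 — take square root: d = √(6.3333) ≈ 2.5166.

d(x, mu) = √(6.3333) ≈ 2.5166


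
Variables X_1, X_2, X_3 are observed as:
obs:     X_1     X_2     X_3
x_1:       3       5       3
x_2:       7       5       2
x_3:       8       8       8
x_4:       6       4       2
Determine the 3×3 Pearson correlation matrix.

Step 1 — column means:
  mean(X_1) = (3 + 7 + 8 + 6) / 4 = 24/4 = 6
  mean(X_2) = (5 + 5 + 8 + 4) / 4 = 22/4 = 5.5
  mean(X_3) = (3 + 2 + 8 + 2) / 4 = 15/4 = 3.75

Step 2 — sample variances and covariances s[i,j] = (1/(n-1)) · Σ_k (x_{k,i} - mean_i) · (x_{k,j} - mean_j), with n-1 = 3:
  s[X_1,X_1] = ((-3)·(-3) + (1)·(1) + (2)·(2) + (0)·(0)) / 3 = 14/3 = 4.6667
  s[X_1,X_2] = ((-3)·(-0.5) + (1)·(-0.5) + (2)·(2.5) + (0)·(-1.5)) / 3 = 6/3 = 2
  s[X_1,X_3] = ((-3)·(-0.75) + (1)·(-1.75) + (2)·(4.25) + (0)·(-1.75)) / 3 = 9/3 = 3
  s[X_2,X_2] = ((-0.5)·(-0.5) + (-0.5)·(-0.5) + (2.5)·(2.5) + (-1.5)·(-1.5)) / 3 = 9/3 = 3
  s[X_2,X_3] = ((-0.5)·(-0.75) + (-0.5)·(-1.75) + (2.5)·(4.25) + (-1.5)·(-1.75)) / 3 = 14.5/3 = 4.8333
  s[X_3,X_3] = ((-0.75)·(-0.75) + (-1.75)·(-1.75) + (4.25)·(4.25) + (-1.75)·(-1.75)) / 3 = 24.75/3 = 8.25
  Sample standard deviations s_i = √(s[i,i]):
  s(X_1) = √(4.6667) = 2.1602
  s(X_2) = √(3) = 1.7321
  s(X_3) = √(8.25) = 2.8723

Step 3 — r_{ij} = s_{ij} / (s_i · s_j):
  r[X_1,X_1] = 1 (diagonal).
  r[X_1,X_2] = 2 / (2.1602 · 1.7321) = 2 / 3.7417 = 0.5345
  r[X_1,X_3] = 3 / (2.1602 · 2.8723) = 3 / 6.2048 = 0.4835
  r[X_2,X_2] = 1 (diagonal).
  r[X_2,X_3] = 4.8333 / (1.7321 · 2.8723) = 4.8333 / 4.9749 = 0.9715
  r[X_3,X_3] = 1 (diagonal).

R is symmetric with unit diagonal. Assembling:

R = [[1, 0.5345, 0.4835],
 [0.5345, 1, 0.9715],
 [0.4835, 0.9715, 1]]


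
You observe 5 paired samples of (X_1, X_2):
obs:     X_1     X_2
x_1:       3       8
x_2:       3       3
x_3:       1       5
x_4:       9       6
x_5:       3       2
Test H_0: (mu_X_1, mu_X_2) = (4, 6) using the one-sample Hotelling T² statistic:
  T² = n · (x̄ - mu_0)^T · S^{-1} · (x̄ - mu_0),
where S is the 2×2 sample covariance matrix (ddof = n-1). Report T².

Step 1 — sample mean vector:
  mean(X_1) = (3 + 3 + 1 + 9 + 3) / 5 = 19/5 = 3.8
  mean(X_2) = (8 + 3 + 5 + 6 + 2) / 5 = 24/5 = 4.8
  x̄ = (3.8, 4.8),  deviation x̄ - mu_0 = (3.8, 4.8) - (4, 6) = (-0.2, -1.2).

Step 2 — sample covariance matrix, S[i,j] = (1/(n-1)) · Σ_k (x_{k,i} - mean_i) · (x_{k,j} - mean_j), divisor n-1 = 4:
  S[X_1,X_1] = ((-0.8)·(-0.8) + (-0.8)·(-0.8) + (-2.8)·(-2.8) + (5.2)·(5.2) + (-0.8)·(-0.8)) / 4 = 36.8/4 = 9.2
  S[X_1,X_2] = ((-0.8)·(3.2) + (-0.8)·(-1.8) + (-2.8)·(0.2) + (5.2)·(1.2) + (-0.8)·(-2.8)) / 4 = 6.8/4 = 1.7
  S[X_2,X_2] = ((3.2)·(3.2) + (-1.8)·(-1.8) + (0.2)·(0.2) + (1.2)·(1.2) + (-2.8)·(-2.8)) / 4 = 22.8/4 = 5.7
  S = [[9.2, 1.7],
 [1.7, 5.7]].

Step 3 — invert S. det(S) = 9.2·5.7 - (1.7)² = 49.55.
  S^{-1} = (1/det) · [[d, -b], [-b, a]] = [[0.115, -0.0343],
 [-0.0343, 0.1857]].

Step 4 — quadratic form (x̄ - mu_0)^T · S^{-1} · (x̄ - mu_0):
  S^{-1} · (x̄ - mu_0) = (0.0182, -0.2159),
  (x̄ - mu_0)^T · [...] = (-0.2)·(0.0182) + (-1.2)·(-0.2159) = 0.2555.

Step 5 — scale by n: T² = 5 · 0.2555 = 1.2775.

T² ≈ 1.2775


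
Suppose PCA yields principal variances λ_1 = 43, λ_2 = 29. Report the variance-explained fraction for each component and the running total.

Step 1 — total variance = trace(Sigma) = Σ λ_i = 43 + 29 = 72.

Step 2 — fraction explained by component i = λ_i / Σ λ:
  PC1: 43/72 = 0.5972
  PC2: 29/72 = 0.4028

Step 3 — cumulative fraction after k components = (λ_1 + ... + λ_k) / Σ λ:
  k = 1: 43/72 = 0.5972
  k = 2: (43 + 29)/72 = 72/72 = 1

Summary (fraction, with percent):

explained: PC1 0.5972 (59.72%), PC2 0.4028 (40.28%);  cumulative: 0.5972, 1


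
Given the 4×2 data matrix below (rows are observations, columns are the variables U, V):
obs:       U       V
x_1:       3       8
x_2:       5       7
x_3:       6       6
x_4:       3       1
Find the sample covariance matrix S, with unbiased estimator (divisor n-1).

Step 1 — column means:
  mean(U) = (3 + 5 + 6 + 3) / 4 = 17/4 = 4.25
  mean(V) = (8 + 7 + 6 + 1) / 4 = 22/4 = 5.5

Step 2 — sample covariance S[i,j] = (1/(n-1)) · Σ_k (x_{k,i} - mean_i) · (x_{k,j} - mean_j), with n-1 = 3.
  S[U,U] = ((-1.25)·(-1.25) + (0.75)·(0.75) + (1.75)·(1.75) + (-1.25)·(-1.25)) / 3 = 6.75/3 = 2.25
  S[U,V] = ((-1.25)·(2.5) + (0.75)·(1.5) + (1.75)·(0.5) + (-1.25)·(-4.5)) / 3 = 4.5/3 = 1.5
  S[V,V] = ((2.5)·(2.5) + (1.5)·(1.5) + (0.5)·(0.5) + (-4.5)·(-4.5)) / 3 = 29/3 = 9.6667

S is symmetric (S[j,i] = S[i,j]). Assembling:

S = [[2.25, 1.5],
 [1.5, 9.6667]]


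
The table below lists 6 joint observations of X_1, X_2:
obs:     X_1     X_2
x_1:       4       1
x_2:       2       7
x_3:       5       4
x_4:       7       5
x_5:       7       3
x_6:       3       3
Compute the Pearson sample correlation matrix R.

Step 1 — column means:
  mean(X_1) = (4 + 2 + 5 + 7 + 7 + 3) / 6 = 28/6 = 4.6667
  mean(X_2) = (1 + 7 + 4 + 5 + 3 + 3) / 6 = 23/6 = 3.8333

Step 2 — sample variances and covariances s[i,j] = (1/(n-1)) · Σ_k (x_{k,i} - mean_i) · (x_{k,j} - mean_j), with n-1 = 5:
  s[X_1,X_1] = ((-0.6667)·(-0.6667) + (-2.6667)·(-2.6667) + (0.3333)·(0.3333) + (2.3333)·(2.3333) + (2.3333)·(2.3333) + (-1.6667)·(-1.6667)) / 5 = 21.3333/5 = 4.2667
  s[X_1,X_2] = ((-0.6667)·(-2.8333) + (-2.6667)·(3.1667) + (0.3333)·(0.1667) + (2.3333)·(1.1667) + (2.3333)·(-0.8333) + (-1.6667)·(-0.8333)) / 5 = -4.3333/5 = -0.8667
  s[X_2,X_2] = ((-2.8333)·(-2.8333) + (3.1667)·(3.1667) + (0.1667)·(0.1667) + (1.1667)·(1.1667) + (-0.8333)·(-0.8333) + (-0.8333)·(-0.8333)) / 5 = 20.8333/5 = 4.1667
  Sample standard deviations s_i = √(s[i,i]):
  s(X_1) = √(4.2667) = 2.0656
  s(X_2) = √(4.1667) = 2.0412

Step 3 — r_{ij} = s_{ij} / (s_i · s_j):
  r[X_1,X_1] = 1 (diagonal).
  r[X_1,X_2] = -0.8667 / (2.0656 · 2.0412) = -0.8667 / 4.2164 = -0.2055
  r[X_2,X_2] = 1 (diagonal).

R is symmetric with unit diagonal. Assembling:

R = [[1, -0.2055],
 [-0.2055, 1]]


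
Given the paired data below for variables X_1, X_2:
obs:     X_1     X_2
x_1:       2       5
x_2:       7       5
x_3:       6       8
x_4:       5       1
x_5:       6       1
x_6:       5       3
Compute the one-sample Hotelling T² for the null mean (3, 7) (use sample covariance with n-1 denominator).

Step 1 — sample mean vector:
  mean(X_1) = (2 + 7 + 6 + 5 + 6 + 5) / 6 = 31/6 = 5.1667
  mean(X_2) = (5 + 5 + 8 + 1 + 1 + 3) / 6 = 23/6 = 3.8333
  x̄ = (5.1667, 3.8333),  deviation x̄ - mu_0 = (5.1667, 3.8333) - (3, 7) = (2.1667, -3.1667).

Step 2 — sample covariance matrix, S[i,j] = (1/(n-1)) · Σ_k (x_{k,i} - mean_i) · (x_{k,j} - mean_j), divisor n-1 = 5:
  S[X_1,X_1] = ((-3.1667)·(-3.1667) + (1.8333)·(1.8333) + (0.8333)·(0.8333) + (-0.1667)·(-0.1667) + (0.8333)·(0.8333) + (-0.1667)·(-0.1667)) / 5 = 14.8333/5 = 2.9667
  S[X_1,X_2] = ((-3.1667)·(1.1667) + (1.8333)·(1.1667) + (0.8333)·(4.1667) + (-0.1667)·(-2.8333) + (0.8333)·(-2.8333) + (-0.1667)·(-0.8333)) / 5 = 0.1667/5 = 0.0333
  S[X_2,X_2] = ((1.1667)·(1.1667) + (1.1667)·(1.1667) + (4.1667)·(4.1667) + (-2.8333)·(-2.8333) + (-2.8333)·(-2.8333) + (-0.8333)·(-0.8333)) / 5 = 36.8333/5 = 7.3667
  S = [[2.9667, 0.0333],
 [0.0333, 7.3667]].

Step 3 — invert S. det(S) = 2.9667·7.3667 - (0.0333)² = 21.8533.
  S^{-1} = (1/det) · [[d, -b], [-b, a]] = [[0.3371, -0.0015],
 [-0.0015, 0.1358]].

Step 4 — quadratic form (x̄ - mu_0)^T · S^{-1} · (x̄ - mu_0):
  S^{-1} · (x̄ - mu_0) = (0.7352, -0.4332),
  (x̄ - mu_0)^T · [...] = (2.1667)·(0.7352) + (-3.1667)·(-0.4332) = 2.9647.

Step 5 — scale by n: T² = 6 · 2.9647 = 17.7883.

T² ≈ 17.7883


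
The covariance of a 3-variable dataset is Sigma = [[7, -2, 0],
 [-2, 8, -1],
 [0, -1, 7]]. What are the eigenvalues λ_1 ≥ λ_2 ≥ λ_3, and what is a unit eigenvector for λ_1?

Step 1 — characteristic polynomial p(λ) = det(λI - Sigma) = λ³ - tr·λ² + c_1·λ - det, where tr = trace, c_1 = sum of the principal 2×2 minors, det = det(Sigma):
  tr = 7 + 8 + 7 = 22,
  c_1 = (7·8 - (-2)²) + (7·7 - (0)²) + (8·7 - (-1)²) = 52 + 49 + 55 = 156,
  det = 7·(8·7 - (-1)²) - (-2)·((-2)·7 - (-1)·(0)) + (0)·((-2)·(-1) - 8·(0)) = 7·(55) - (-2)·(-14) + (0)·(2) = 357.
  So p(λ) = λ³ - 22λ² + 156λ - 357.
Step 2 — look for an integer root (rational root theorem: any rational root is an integer divisor of 357). Testing λ = 7:
  p(7) = 343 - 1078 + 1092 - 357 = 0  ✓
  Dividing out (λ - 7): p(λ) = (λ - 7)(λ² - 15λ + 51).
Step 3 — remaining eigenvalues from the quadratic λ² - 15λ + 51 = 0:
  Δ = 15² - 4·51 = 225 - 204 = 21,  λ = (15 ± √21)/2 = (15 ± 4.5826)/2 ≈ 9.7913 or 5.2087.
  Sorted: λ_1 = 9.7913,  λ_2 = 7,  λ_3 = 5.2087  (check: sum = 22 = tr ✓).

Step 4 — unit eigenvector for λ_1 ≈ 9.7913: v spans the null space of (Sigma - λ_1 I), whose rows are
  r_1 = (-2.7913, -2, 0),  r_2 = (-2, -1.7913, -1),  r_3 = (0, -1, -2.7913).
  v is orthogonal to every row, so take v ∝ r_1 × r_2 = ((-2)·(-1) - (0)·(-1.7913), (0)·(-2) - (-2.7913)·(-1), (-2.7913)·(-1.7913) - (-2)·(-2)) ≈ (2, -2.7913, 1).
  Let u = (2, -2.7913, 1).
  ||u|| = √((2)² + (-2.7913)² + (1)²) = √(12.7913) ≈ 3.5765,  v_1 = u/||u|| ≈ (0.5592, -0.7805, 0.2796) (||v_1|| = 1).

λ_1 = 9.7913,  λ_2 = 7,  λ_3 = 5.2087;  v_1 ≈ (0.5592, -0.7805, 0.2796)


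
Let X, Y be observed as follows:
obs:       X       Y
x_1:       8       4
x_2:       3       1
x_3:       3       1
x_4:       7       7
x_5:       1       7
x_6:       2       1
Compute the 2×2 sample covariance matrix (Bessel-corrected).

Step 1 — column means:
  mean(X) = (8 + 3 + 3 + 7 + 1 + 2) / 6 = 24/6 = 4
  mean(Y) = (4 + 1 + 1 + 7 + 7 + 1) / 6 = 21/6 = 3.5

Step 2 — sample covariance S[i,j] = (1/(n-1)) · Σ_k (x_{k,i} - mean_i) · (x_{k,j} - mean_j), with n-1 = 5.
  S[X,X] = ((4)·(4) + (-1)·(-1) + (-1)·(-1) + (3)·(3) + (-3)·(-3) + (-2)·(-2)) / 5 = 40/5 = 8
  S[X,Y] = ((4)·(0.5) + (-1)·(-2.5) + (-1)·(-2.5) + (3)·(3.5) + (-3)·(3.5) + (-2)·(-2.5)) / 5 = 12/5 = 2.4
  S[Y,Y] = ((0.5)·(0.5) + (-2.5)·(-2.5) + (-2.5)·(-2.5) + (3.5)·(3.5) + (3.5)·(3.5) + (-2.5)·(-2.5)) / 5 = 43.5/5 = 8.7

S is symmetric (S[j,i] = S[i,j]). Assembling:

S = [[8, 2.4],
 [2.4, 8.7]]


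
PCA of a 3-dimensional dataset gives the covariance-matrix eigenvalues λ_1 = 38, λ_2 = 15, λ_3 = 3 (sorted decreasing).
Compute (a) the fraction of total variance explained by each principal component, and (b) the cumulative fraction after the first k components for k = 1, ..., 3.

Step 1 — total variance = trace(Sigma) = Σ λ_i = 38 + 15 + 3 = 56.

Step 2 — fraction explained by component i = λ_i / Σ λ:
  PC1: 38/56 = 0.6786
  PC2: 15/56 = 0.2679
  PC3: 3/56 = 0.0536

Step 3 — cumulative fraction after k components = (λ_1 + ... + λ_k) / Σ λ:
  k = 1: 38/56 = 0.6786
  k = 2: (38 + 15)/56 = 53/56 = 0.9464
  k = 3: (38 + 15 + 3)/56 = 56/56 = 1

Summary (fraction, with percent):

explained: PC1 0.6786 (67.86%), PC2 0.2679 (26.79%), PC3 0.0536 (5.36%);  cumulative: 0.6786, 0.9464, 1


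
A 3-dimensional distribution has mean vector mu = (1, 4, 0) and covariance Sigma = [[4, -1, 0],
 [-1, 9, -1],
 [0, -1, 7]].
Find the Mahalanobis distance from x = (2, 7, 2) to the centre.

Step 1 — centre the observation: (x - mu) = (1, 3, 2).

Step 2 — invert Sigma (cofactor / det for 3×3, or solve directly):
  Sigma^{-1} = [[0.2573, 0.029, 0.0041],
 [0.029, 0.1162, 0.0166],
 [0.0041, 0.0166, 0.1452]].

Step 3 — form the quadratic (x - mu)^T · Sigma^{-1} · (x - mu):
  Sigma^{-1} · (x - mu) = (0.3527, 0.4108, 0.3444).
  (x - mu)^T · [Sigma^{-1} · (x - mu)] = (1)·(0.3527) + (3)·(0.4108) + (2)·(0.3444) = 2.2739.

Step 4 — take square root: d = √(2.2739) ≈ 1.5079.

d(x, mu) = √(2.2739) ≈ 1.5079


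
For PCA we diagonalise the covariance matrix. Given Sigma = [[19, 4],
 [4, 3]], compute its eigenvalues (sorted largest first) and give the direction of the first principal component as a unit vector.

Step 1 — characteristic polynomial of 2×2 Sigma:
  det(Sigma - λI) = λ² - trace · λ + det = 0.
  trace = 19 + 3 = 22, det = 19·3 - (4)² = 41.
Step 2 — discriminant:
  Δ = trace² - 4·det = 484 - 164 = 320.
Step 3 — eigenvalues:
  λ = (trace ± √Δ)/2 = (22 ± 17.8885)/2,
  λ_1 = 19.9443,  λ_2 = 2.0557.

Step 4 — unit eigenvector for λ_1: solve (Sigma - λ_1 I)v = 0. First row:
  (19 - 19.9443)·v_x + (4)·v_y = 0, i.e. (-0.9443)·v_x + (4)·v_y = 0,
  so v ∝ (b, λ_1 - a) = (4, 0.9443) = u.
  ||u|| = √((4)² + (0.9443)²) = √(16.8916) ≈ 4.1099,
  v_1 = u/||u|| ≈ (0.9732, 0.2298) (||v_1|| = 1).

λ_1 = 19.9443,  λ_2 = 2.0557;  v_1 ≈ (0.9732, 0.2298)


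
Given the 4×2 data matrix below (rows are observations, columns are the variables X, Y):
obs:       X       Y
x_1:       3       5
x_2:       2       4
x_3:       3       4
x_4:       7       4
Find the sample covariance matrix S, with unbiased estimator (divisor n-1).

Step 1 — column means:
  mean(X) = (3 + 2 + 3 + 7) / 4 = 15/4 = 3.75
  mean(Y) = (5 + 4 + 4 + 4) / 4 = 17/4 = 4.25

Step 2 — sample covariance S[i,j] = (1/(n-1)) · Σ_k (x_{k,i} - mean_i) · (x_{k,j} - mean_j), with n-1 = 3.
  S[X,X] = ((-0.75)·(-0.75) + (-1.75)·(-1.75) + (-0.75)·(-0.75) + (3.25)·(3.25)) / 3 = 14.75/3 = 4.9167
  S[X,Y] = ((-0.75)·(0.75) + (-1.75)·(-0.25) + (-0.75)·(-0.25) + (3.25)·(-0.25)) / 3 = -0.75/3 = -0.25
  S[Y,Y] = ((0.75)·(0.75) + (-0.25)·(-0.25) + (-0.25)·(-0.25) + (-0.25)·(-0.25)) / 3 = 0.75/3 = 0.25

S is symmetric (S[j,i] = S[i,j]). Assembling:

S = [[4.9167, -0.25],
 [-0.25, 0.25]]


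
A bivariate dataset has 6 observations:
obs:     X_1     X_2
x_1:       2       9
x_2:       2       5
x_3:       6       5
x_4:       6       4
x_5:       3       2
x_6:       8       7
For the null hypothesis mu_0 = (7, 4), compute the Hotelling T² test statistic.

Step 1 — sample mean vector:
  mean(X_1) = (2 + 2 + 6 + 6 + 3 + 8) / 6 = 27/6 = 4.5
  mean(X_2) = (9 + 5 + 5 + 4 + 2 + 7) / 6 = 32/6 = 5.3333
  x̄ = (4.5, 5.3333),  deviation x̄ - mu_0 = (4.5, 5.3333) - (7, 4) = (-2.5, 1.3333).

Step 2 — sample covariance matrix, S[i,j] = (1/(n-1)) · Σ_k (x_{k,i} - mean_i) · (x_{k,j} - mean_j), divisor n-1 = 5:
  S[X_1,X_1] = ((-2.5)·(-2.5) + (-2.5)·(-2.5) + (1.5)·(1.5) + (1.5)·(1.5) + (-1.5)·(-1.5) + (3.5)·(3.5)) / 5 = 31.5/5 = 6.3
  S[X_1,X_2] = ((-2.5)·(3.6667) + (-2.5)·(-0.3333) + (1.5)·(-0.3333) + (1.5)·(-1.3333) + (-1.5)·(-3.3333) + (3.5)·(1.6667)) / 5 = 0/5 = 0
  S[X_2,X_2] = ((3.6667)·(3.6667) + (-0.3333)·(-0.3333) + (-0.3333)·(-0.3333) + (-1.3333)·(-1.3333) + (-3.3333)·(-3.3333) + (1.6667)·(1.6667)) / 5 = 29.3333/5 = 5.8667
  S = [[6.3, 0],
 [0, 5.8667]].

Step 3 — invert S. det(S) = 6.3·5.8667 - (0)² = 36.96.
  S^{-1} = (1/det) · [[d, -b], [-b, a]] = [[0.1587, 0],
 [0, 0.1705]].

Step 4 — quadratic form (x̄ - mu_0)^T · S^{-1} · (x̄ - mu_0):
  S^{-1} · (x̄ - mu_0) = (-0.3968, 0.2273),
  (x̄ - mu_0)^T · [...] = (-2.5)·(-0.3968) + (1.3333)·(0.2273) = 1.2951.

Step 5 — scale by n: T² = 6 · 1.2951 = 7.7706.

T² ≈ 7.7706


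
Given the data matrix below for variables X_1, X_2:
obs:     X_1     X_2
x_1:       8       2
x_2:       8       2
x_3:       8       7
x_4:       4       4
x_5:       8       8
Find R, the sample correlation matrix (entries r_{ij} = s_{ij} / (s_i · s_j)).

Step 1 — column means:
  mean(X_1) = (8 + 8 + 8 + 4 + 8) / 5 = 36/5 = 7.2
  mean(X_2) = (2 + 2 + 7 + 4 + 8) / 5 = 23/5 = 4.6

Step 2 — sample variances and covariances s[i,j] = (1/(n-1)) · Σ_k (x_{k,i} - mean_i) · (x_{k,j} - mean_j), with n-1 = 4:
  s[X_1,X_1] = ((0.8)·(0.8) + (0.8)·(0.8) + (0.8)·(0.8) + (-3.2)·(-3.2) + (0.8)·(0.8)) / 4 = 12.8/4 = 3.2
  s[X_1,X_2] = ((0.8)·(-2.6) + (0.8)·(-2.6) + (0.8)·(2.4) + (-3.2)·(-0.6) + (0.8)·(3.4)) / 4 = 2.4/4 = 0.6
  s[X_2,X_2] = ((-2.6)·(-2.6) + (-2.6)·(-2.6) + (2.4)·(2.4) + (-0.6)·(-0.6) + (3.4)·(3.4)) / 4 = 31.2/4 = 7.8
  Sample standard deviations s_i = √(s[i,i]):
  s(X_1) = √(3.2) = 1.7889
  s(X_2) = √(7.8) = 2.7928

Step 3 — r_{ij} = s_{ij} / (s_i · s_j):
  r[X_1,X_1] = 1 (diagonal).
  r[X_1,X_2] = 0.6 / (1.7889 · 2.7928) = 0.6 / 4.996 = 0.1201
  r[X_2,X_2] = 1 (diagonal).

R is symmetric with unit diagonal. Assembling:

R = [[1, 0.1201],
 [0.1201, 1]]


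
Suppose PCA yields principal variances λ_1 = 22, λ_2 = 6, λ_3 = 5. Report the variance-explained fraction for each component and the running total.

Step 1 — total variance = trace(Sigma) = Σ λ_i = 22 + 6 + 5 = 33.

Step 2 — fraction explained by component i = λ_i / Σ λ:
  PC1: 22/33 = 0.6667
  PC2: 6/33 = 0.1818
  PC3: 5/33 = 0.1515

Step 3 — cumulative fraction after k components = (λ_1 + ... + λ_k) / Σ λ:
  k = 1: 22/33 = 0.6667
  k = 2: (22 + 6)/33 = 28/33 = 0.8485
  k = 3: (22 + 6 + 5)/33 = 33/33 = 1

Summary (fraction, with percent):

explained: PC1 0.6667 (66.67%), PC2 0.1818 (18.18%), PC3 0.1515 (15.15%);  cumulative: 0.6667, 0.8485, 1


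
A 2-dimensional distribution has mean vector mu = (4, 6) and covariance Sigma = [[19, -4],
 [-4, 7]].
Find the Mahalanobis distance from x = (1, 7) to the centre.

Step 1 — centre the observation: (x - mu) = (-3, 1).

Step 2 — invert Sigma. det(Sigma) = 19·7 - (-4)² = 117.
  Sigma^{-1} = (1/det) · [[d, -b], [-b, a]] = [[0.0598, 0.0342],
 [0.0342, 0.1624]].

Step 3 — form the quadratic (x - mu)^T · Sigma^{-1} · (x - mu):
  Sigma^{-1} · (x - mu) = (-0.1453, 0.0598).
  (x - mu)^T · [Sigma^{-1} · (x - mu)] = (-3)·(-0.1453) + (1)·(0.0598) = 0.4957.

Step 4 — take square root: d = √(0.4957) ≈ 0.7041.

d(x, mu) = √(0.4957) ≈ 0.7041


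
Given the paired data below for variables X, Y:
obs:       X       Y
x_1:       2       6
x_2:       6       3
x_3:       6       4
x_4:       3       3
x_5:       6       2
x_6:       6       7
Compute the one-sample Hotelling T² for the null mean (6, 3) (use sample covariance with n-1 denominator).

Step 1 — sample mean vector:
  mean(X) = (2 + 6 + 6 + 3 + 6 + 6) / 6 = 29/6 = 4.8333
  mean(Y) = (6 + 3 + 4 + 3 + 2 + 7) / 6 = 25/6 = 4.1667
  x̄ = (4.8333, 4.1667),  deviation x̄ - mu_0 = (4.8333, 4.1667) - (6, 3) = (-1.1667, 1.1667).

Step 2 — sample covariance matrix, S[i,j] = (1/(n-1)) · Σ_k (x_{k,i} - mean_i) · (x_{k,j} - mean_j), divisor n-1 = 5:
  S[X,X] = ((-2.8333)·(-2.8333) + (1.1667)·(1.1667) + (1.1667)·(1.1667) + (-1.8333)·(-1.8333) + (1.1667)·(1.1667) + (1.1667)·(1.1667)) / 5 = 16.8333/5 = 3.3667
  S[X,Y] = ((-2.8333)·(1.8333) + (1.1667)·(-1.1667) + (1.1667)·(-0.1667) + (-1.8333)·(-1.1667) + (1.1667)·(-2.1667) + (1.1667)·(2.8333)) / 5 = -3.8333/5 = -0.7667
  S[Y,Y] = ((1.8333)·(1.8333) + (-1.1667)·(-1.1667) + (-0.1667)·(-0.1667) + (-1.1667)·(-1.1667) + (-2.1667)·(-2.1667) + (2.8333)·(2.8333)) / 5 = 18.8333/5 = 3.7667
  S = [[3.3667, -0.7667],
 [-0.7667, 3.7667]].

Step 3 — invert S. det(S) = 3.3667·3.7667 - (-0.7667)² = 12.0933.
  S^{-1} = (1/det) · [[d, -b], [-b, a]] = [[0.3115, 0.0634],
 [0.0634, 0.2784]].

Step 4 — quadratic form (x̄ - mu_0)^T · S^{-1} · (x̄ - mu_0):
  S^{-1} · (x̄ - mu_0) = (-0.2894, 0.2508),
  (x̄ - mu_0)^T · [...] = (-1.1667)·(-0.2894) + (1.1667)·(0.2508) = 0.6303.

Step 5 — scale by n: T² = 6 · 0.6303 = 3.7817.

T² ≈ 3.7817


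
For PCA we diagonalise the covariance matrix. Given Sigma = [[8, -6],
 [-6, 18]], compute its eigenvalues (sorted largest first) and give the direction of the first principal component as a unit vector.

Step 1 — characteristic polynomial of 2×2 Sigma:
  det(Sigma - λI) = λ² - trace · λ + det = 0.
  trace = 8 + 18 = 26, det = 8·18 - (-6)² = 108.
Step 2 — discriminant:
  Δ = trace² - 4·det = 676 - 432 = 244.
Step 3 — eigenvalues:
  λ = (trace ± √Δ)/2 = (26 ± 15.6205)/2,
  λ_1 = 20.8102,  λ_2 = 5.1898.

Step 4 — unit eigenvector for λ_1: solve (Sigma - λ_1 I)v = 0. First row:
  (8 - 20.8102)·v_x + (-6)·v_y = 0, i.e. (-12.8102)·v_x + (-6)·v_y = 0,
  so v ∝ (b, λ_1 - a) = (-6, 12.8102); multiply by -1 so the first entry is positive: u = (6, -12.8102).
  ||u|| = √((6)² + (-12.8102)²) = √(200.1025) ≈ 14.1458,
  v_1 = u/||u|| ≈ (0.4242, -0.9056) (||v_1|| = 1).

λ_1 = 20.8102,  λ_2 = 5.1898;  v_1 ≈ (0.4242, -0.9056)


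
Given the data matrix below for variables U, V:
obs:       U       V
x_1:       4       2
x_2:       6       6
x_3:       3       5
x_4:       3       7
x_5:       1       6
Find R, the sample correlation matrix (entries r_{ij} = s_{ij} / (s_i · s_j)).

Step 1 — column means:
  mean(U) = (4 + 6 + 3 + 3 + 1) / 5 = 17/5 = 3.4
  mean(V) = (2 + 6 + 5 + 7 + 6) / 5 = 26/5 = 5.2

Step 2 — sample variances and covariances s[i,j] = (1/(n-1)) · Σ_k (x_{k,i} - mean_i) · (x_{k,j} - mean_j), with n-1 = 4:
  s[U,U] = ((0.6)·(0.6) + (2.6)·(2.6) + (-0.4)·(-0.4) + (-0.4)·(-0.4) + (-2.4)·(-2.4)) / 4 = 13.2/4 = 3.3
  s[U,V] = ((0.6)·(-3.2) + (2.6)·(0.8) + (-0.4)·(-0.2) + (-0.4)·(1.8) + (-2.4)·(0.8)) / 4 = -2.4/4 = -0.6
  s[V,V] = ((-3.2)·(-3.2) + (0.8)·(0.8) + (-0.2)·(-0.2) + (1.8)·(1.8) + (0.8)·(0.8)) / 4 = 14.8/4 = 3.7
  Sample standard deviations s_i = √(s[i,i]):
  s(U) = √(3.3) = 1.8166
  s(V) = √(3.7) = 1.9235

Step 3 — r_{ij} = s_{ij} / (s_i · s_j):
  r[U,U] = 1 (diagonal).
  r[U,V] = -0.6 / (1.8166 · 1.9235) = -0.6 / 3.4943 = -0.1717
  r[V,V] = 1 (diagonal).

R is symmetric with unit diagonal. Assembling:

R = [[1, -0.1717],
 [-0.1717, 1]]


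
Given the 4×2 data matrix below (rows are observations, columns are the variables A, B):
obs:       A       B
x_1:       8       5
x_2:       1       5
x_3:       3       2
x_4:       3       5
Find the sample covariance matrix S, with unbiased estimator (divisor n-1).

Step 1 — column means:
  mean(A) = (8 + 1 + 3 + 3) / 4 = 15/4 = 3.75
  mean(B) = (5 + 5 + 2 + 5) / 4 = 17/4 = 4.25

Step 2 — sample covariance S[i,j] = (1/(n-1)) · Σ_k (x_{k,i} - mean_i) · (x_{k,j} - mean_j), with n-1 = 3.
  S[A,A] = ((4.25)·(4.25) + (-2.75)·(-2.75) + (-0.75)·(-0.75) + (-0.75)·(-0.75)) / 3 = 26.75/3 = 8.9167
  S[A,B] = ((4.25)·(0.75) + (-2.75)·(0.75) + (-0.75)·(-2.25) + (-0.75)·(0.75)) / 3 = 2.25/3 = 0.75
  S[B,B] = ((0.75)·(0.75) + (0.75)·(0.75) + (-2.25)·(-2.25) + (0.75)·(0.75)) / 3 = 6.75/3 = 2.25

S is symmetric (S[j,i] = S[i,j]). Assembling:

S = [[8.9167, 0.75],
 [0.75, 2.25]]


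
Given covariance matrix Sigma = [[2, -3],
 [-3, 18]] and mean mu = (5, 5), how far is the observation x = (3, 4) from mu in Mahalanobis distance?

Step 1 — centre the observation: (x - mu) = (-2, -1).

Step 2 — invert Sigma. det(Sigma) = 2·18 - (-3)² = 27.
  Sigma^{-1} = (1/det) · [[d, -b], [-b, a]] = [[0.6667, 0.1111],
 [0.1111, 0.0741]].

Step 3 — form the quadratic (x - mu)^T · Sigma^{-1} · (x - mu):
  Sigma^{-1} · (x - mu) = (-1.4444, -0.2963).
  (x - mu)^T · [Sigma^{-1} · (x - mu)] = (-2)·(-1.4444) + (-1)·(-0.2963) = 3.1852.

Step 4 — take square root: d = √(3.1852) ≈ 1.7847.

d(x, mu) = √(3.1852) ≈ 1.7847


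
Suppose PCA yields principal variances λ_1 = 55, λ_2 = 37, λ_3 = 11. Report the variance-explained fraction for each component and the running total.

Step 1 — total variance = trace(Sigma) = Σ λ_i = 55 + 37 + 11 = 103.

Step 2 — fraction explained by component i = λ_i / Σ λ:
  PC1: 55/103 = 0.534
  PC2: 37/103 = 0.3592
  PC3: 11/103 = 0.1068

Step 3 — cumulative fraction after k components = (λ_1 + ... + λ_k) / Σ λ:
  k = 1: 55/103 = 0.534
  k = 2: (55 + 37)/103 = 92/103 = 0.8932
  k = 3: (55 + 37 + 11)/103 = 103/103 = 1

Summary (fraction, with percent):

explained: PC1 0.534 (53.4%), PC2 0.3592 (35.92%), PC3 0.1068 (10.68%);  cumulative: 0.534, 0.8932, 1


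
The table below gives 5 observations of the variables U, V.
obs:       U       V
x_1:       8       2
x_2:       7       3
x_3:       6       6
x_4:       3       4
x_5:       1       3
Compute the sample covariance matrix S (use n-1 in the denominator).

Step 1 — column means:
  mean(U) = (8 + 7 + 6 + 3 + 1) / 5 = 25/5 = 5
  mean(V) = (2 + 3 + 6 + 4 + 3) / 5 = 18/5 = 3.6

Step 2 — sample covariance S[i,j] = (1/(n-1)) · Σ_k (x_{k,i} - mean_i) · (x_{k,j} - mean_j), with n-1 = 4.
  S[U,U] = ((3)·(3) + (2)·(2) + (1)·(1) + (-2)·(-2) + (-4)·(-4)) / 4 = 34/4 = 8.5
  S[U,V] = ((3)·(-1.6) + (2)·(-0.6) + (1)·(2.4) + (-2)·(0.4) + (-4)·(-0.6)) / 4 = -2/4 = -0.5
  S[V,V] = ((-1.6)·(-1.6) + (-0.6)·(-0.6) + (2.4)·(2.4) + (0.4)·(0.4) + (-0.6)·(-0.6)) / 4 = 9.2/4 = 2.3

S is symmetric (S[j,i] = S[i,j]). Assembling:

S = [[8.5, -0.5],
 [-0.5, 2.3]]


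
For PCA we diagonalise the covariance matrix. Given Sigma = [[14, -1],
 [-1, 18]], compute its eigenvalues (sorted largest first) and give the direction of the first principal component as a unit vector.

Step 1 — characteristic polynomial of 2×2 Sigma:
  det(Sigma - λI) = λ² - trace · λ + det = 0.
  trace = 14 + 18 = 32, det = 14·18 - (-1)² = 251.
Step 2 — discriminant:
  Δ = trace² - 4·det = 1024 - 1004 = 20.
Step 3 — eigenvalues:
  λ = (trace ± √Δ)/2 = (32 ± 4.4721)/2,
  λ_1 = 18.2361,  λ_2 = 13.7639.

Step 4 — unit eigenvector for λ_1: solve (Sigma - λ_1 I)v = 0. First row:
  (14 - 18.2361)·v_x + (-1)·v_y = 0, i.e. (-4.2361)·v_x + (-1)·v_y = 0,
  so v ∝ (b, λ_1 - a) = (-1, 4.2361); multiply by -1 so the first entry is positive: u = (1, -4.2361).
  ||u|| = √((1)² + (-4.2361)²) = √(18.9443) ≈ 4.3525,
  v_1 = u/||u|| ≈ (0.2298, -0.9732) (||v_1|| = 1).

λ_1 = 18.2361,  λ_2 = 13.7639;  v_1 ≈ (0.2298, -0.9732)


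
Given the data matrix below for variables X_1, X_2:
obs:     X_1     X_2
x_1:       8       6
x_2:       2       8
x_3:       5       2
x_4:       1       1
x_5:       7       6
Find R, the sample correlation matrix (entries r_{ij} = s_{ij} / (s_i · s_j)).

Step 1 — column means:
  mean(X_1) = (8 + 2 + 5 + 1 + 7) / 5 = 23/5 = 4.6
  mean(X_2) = (6 + 8 + 2 + 1 + 6) / 5 = 23/5 = 4.6

Step 2 — sample variances and covariances s[i,j] = (1/(n-1)) · Σ_k (x_{k,i} - mean_i) · (x_{k,j} - mean_j), with n-1 = 4:
  s[X_1,X_1] = ((3.4)·(3.4) + (-2.6)·(-2.6) + (0.4)·(0.4) + (-3.6)·(-3.6) + (2.4)·(2.4)) / 4 = 37.2/4 = 9.3
  s[X_1,X_2] = ((3.4)·(1.4) + (-2.6)·(3.4) + (0.4)·(-2.6) + (-3.6)·(-3.6) + (2.4)·(1.4)) / 4 = 11.2/4 = 2.8
  s[X_2,X_2] = ((1.4)·(1.4) + (3.4)·(3.4) + (-2.6)·(-2.6) + (-3.6)·(-3.6) + (1.4)·(1.4)) / 4 = 35.2/4 = 8.8
  Sample standard deviations s_i = √(s[i,i]):
  s(X_1) = √(9.3) = 3.0496
  s(X_2) = √(8.8) = 2.9665

Step 3 — r_{ij} = s_{ij} / (s_i · s_j):
  r[X_1,X_1] = 1 (diagonal).
  r[X_1,X_2] = 2.8 / (3.0496 · 2.9665) = 2.8 / 9.0465 = 0.3095
  r[X_2,X_2] = 1 (diagonal).

R is symmetric with unit diagonal. Assembling:

R = [[1, 0.3095],
 [0.3095, 1]]


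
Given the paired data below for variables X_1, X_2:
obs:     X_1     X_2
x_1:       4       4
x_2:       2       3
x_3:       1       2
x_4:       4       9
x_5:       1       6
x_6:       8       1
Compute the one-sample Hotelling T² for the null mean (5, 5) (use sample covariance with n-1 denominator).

Step 1 — sample mean vector:
  mean(X_1) = (4 + 2 + 1 + 4 + 1 + 8) / 6 = 20/6 = 3.3333
  mean(X_2) = (4 + 3 + 2 + 9 + 6 + 1) / 6 = 25/6 = 4.1667
  x̄ = (3.3333, 4.1667),  deviation x̄ - mu_0 = (3.3333, 4.1667) - (5, 5) = (-1.6667, -0.8333).

Step 2 — sample covariance matrix, S[i,j] = (1/(n-1)) · Σ_k (x_{k,i} - mean_i) · (x_{k,j} - mean_j), divisor n-1 = 5:
  S[X_1,X_1] = ((0.6667)·(0.6667) + (-1.3333)·(-1.3333) + (-2.3333)·(-2.3333) + (0.6667)·(0.6667) + (-2.3333)·(-2.3333) + (4.6667)·(4.6667)) / 5 = 35.3333/5 = 7.0667
  S[X_1,X_2] = ((0.6667)·(-0.1667) + (-1.3333)·(-1.1667) + (-2.3333)·(-2.1667) + (0.6667)·(4.8333) + (-2.3333)·(1.8333) + (4.6667)·(-3.1667)) / 5 = -9.3333/5 = -1.8667
  S[X_2,X_2] = ((-0.1667)·(-0.1667) + (-1.1667)·(-1.1667) + (-2.1667)·(-2.1667) + (4.8333)·(4.8333) + (1.8333)·(1.8333) + (-3.1667)·(-3.1667)) / 5 = 42.8333/5 = 8.5667
  S = [[7.0667, -1.8667],
 [-1.8667, 8.5667]].

Step 3 — invert S. det(S) = 7.0667·8.5667 - (-1.8667)² = 57.0533.
  S^{-1} = (1/det) · [[d, -b], [-b, a]] = [[0.1502, 0.0327],
 [0.0327, 0.1239]].

Step 4 — quadratic form (x̄ - mu_0)^T · S^{-1} · (x̄ - mu_0):
  S^{-1} · (x̄ - mu_0) = (-0.2775, -0.1577),
  (x̄ - mu_0)^T · [...] = (-1.6667)·(-0.2775) + (-0.8333)·(-0.1577) = 0.594.

Step 5 — scale by n: T² = 6 · 0.594 = 3.5639.

T² ≈ 3.5639


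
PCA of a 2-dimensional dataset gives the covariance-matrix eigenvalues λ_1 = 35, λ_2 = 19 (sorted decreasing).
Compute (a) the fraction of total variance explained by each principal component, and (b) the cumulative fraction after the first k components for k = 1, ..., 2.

Step 1 — total variance = trace(Sigma) = Σ λ_i = 35 + 19 = 54.

Step 2 — fraction explained by component i = λ_i / Σ λ:
  PC1: 35/54 = 0.6481
  PC2: 19/54 = 0.3519

Step 3 — cumulative fraction after k components = (λ_1 + ... + λ_k) / Σ λ:
  k = 1: 35/54 = 0.6481
  k = 2: (35 + 19)/54 = 54/54 = 1

Summary (fraction, with percent):

explained: PC1 0.6481 (64.81%), PC2 0.3519 (35.19%);  cumulative: 0.6481, 1


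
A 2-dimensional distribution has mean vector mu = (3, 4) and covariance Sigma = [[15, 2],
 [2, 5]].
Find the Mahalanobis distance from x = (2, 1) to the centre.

Step 1 — centre the observation: (x - mu) = (-1, -3).

Step 2 — invert Sigma. det(Sigma) = 15·5 - (2)² = 71.
  Sigma^{-1} = (1/det) · [[d, -b], [-b, a]] = [[0.0704, -0.0282],
 [-0.0282, 0.2113]].

Step 3 — form the quadratic (x - mu)^T · Sigma^{-1} · (x - mu):
  Sigma^{-1} · (x - mu) = (0.0141, -0.6056).
  (x - mu)^T · [Sigma^{-1} · (x - mu)] = (-1)·(0.0141) + (-3)·(-0.6056) = 1.8028.

Step 4 — take square root: d = √(1.8028) ≈ 1.3427.

d(x, mu) = √(1.8028) ≈ 1.3427


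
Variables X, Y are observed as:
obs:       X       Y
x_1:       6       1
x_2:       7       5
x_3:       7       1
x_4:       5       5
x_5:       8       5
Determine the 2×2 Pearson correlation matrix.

Step 1 — column means:
  mean(X) = (6 + 7 + 7 + 5 + 8) / 5 = 33/5 = 6.6
  mean(Y) = (1 + 5 + 1 + 5 + 5) / 5 = 17/5 = 3.4

Step 2 — sample variances and covariances s[i,j] = (1/(n-1)) · Σ_k (x_{k,i} - mean_i) · (x_{k,j} - mean_j), with n-1 = 4:
  s[X,X] = ((-0.6)·(-0.6) + (0.4)·(0.4) + (0.4)·(0.4) + (-1.6)·(-1.6) + (1.4)·(1.4)) / 4 = 5.2/4 = 1.3
  s[X,Y] = ((-0.6)·(-2.4) + (0.4)·(1.6) + (0.4)·(-2.4) + (-1.6)·(1.6) + (1.4)·(1.6)) / 4 = 0.8/4 = 0.2
  s[Y,Y] = ((-2.4)·(-2.4) + (1.6)·(1.6) + (-2.4)·(-2.4) + (1.6)·(1.6) + (1.6)·(1.6)) / 4 = 19.2/4 = 4.8
  Sample standard deviations s_i = √(s[i,i]):
  s(X) = √(1.3) = 1.1402
  s(Y) = √(4.8) = 2.1909

Step 3 — r_{ij} = s_{ij} / (s_i · s_j):
  r[X,X] = 1 (diagonal).
  r[X,Y] = 0.2 / (1.1402 · 2.1909) = 0.2 / 2.498 = 0.0801
  r[Y,Y] = 1 (diagonal).

R is symmetric with unit diagonal. Assembling:

R = [[1, 0.0801],
 [0.0801, 1]]


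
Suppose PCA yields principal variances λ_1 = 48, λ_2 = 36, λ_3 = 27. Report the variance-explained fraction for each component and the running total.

Step 1 — total variance = trace(Sigma) = Σ λ_i = 48 + 36 + 27 = 111.

Step 2 — fraction explained by component i = λ_i / Σ λ:
  PC1: 48/111 = 0.4324
  PC2: 36/111 = 0.3243
  PC3: 27/111 = 0.2432

Step 3 — cumulative fraction after k components = (λ_1 + ... + λ_k) / Σ λ:
  k = 1: 48/111 = 0.4324
  k = 2: (48 + 36)/111 = 84/111 = 0.7568
  k = 3: (48 + 36 + 27)/111 = 111/111 = 1

Summary (fraction, with percent):

explained: PC1 0.4324 (43.24%), PC2 0.3243 (32.43%), PC3 0.2432 (24.32%);  cumulative: 0.4324, 0.7568, 1


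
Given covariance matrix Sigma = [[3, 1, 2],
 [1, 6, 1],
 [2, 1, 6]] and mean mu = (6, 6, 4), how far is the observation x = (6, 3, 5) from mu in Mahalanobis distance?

Step 1 — centre the observation: (x - mu) = (0, -3, 1).

Step 2 — invert Sigma (cofactor / det for 3×3, or solve directly):
  Sigma^{-1} = [[0.443, -0.0506, -0.1392],
 [-0.0506, 0.1772, -0.0127],
 [-0.1392, -0.0127, 0.2152]].

Step 3 — form the quadratic (x - mu)^T · Sigma^{-1} · (x - mu):
  Sigma^{-1} · (x - mu) = (0.0127, -0.5443, 0.2532).
  (x - mu)^T · [Sigma^{-1} · (x - mu)] = (0)·(0.0127) + (-3)·(-0.5443) + (1)·(0.2532) = 1.8861.

Step 4 — take square root: d = √(1.8861) ≈ 1.3733.

d(x, mu) = √(1.8861) ≈ 1.3733


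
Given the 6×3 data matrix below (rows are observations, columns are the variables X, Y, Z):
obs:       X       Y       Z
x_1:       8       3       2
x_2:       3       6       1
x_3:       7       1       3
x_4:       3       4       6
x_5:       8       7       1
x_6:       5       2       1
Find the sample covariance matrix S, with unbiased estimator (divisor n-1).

Step 1 — column means:
  mean(X) = (8 + 3 + 7 + 3 + 8 + 5) / 6 = 34/6 = 5.6667
  mean(Y) = (3 + 6 + 1 + 4 + 7 + 2) / 6 = 23/6 = 3.8333
  mean(Z) = (2 + 1 + 3 + 6 + 1 + 1) / 6 = 14/6 = 2.3333

Step 2 — sample covariance S[i,j] = (1/(n-1)) · Σ_k (x_{k,i} - mean_i) · (x_{k,j} - mean_j), with n-1 = 5.
  S[X,X] = ((2.3333)·(2.3333) + (-2.6667)·(-2.6667) + (1.3333)·(1.3333) + (-2.6667)·(-2.6667) + (2.3333)·(2.3333) + (-0.6667)·(-0.6667)) / 5 = 27.3333/5 = 5.4667
  S[X,Y] = ((2.3333)·(-0.8333) + (-2.6667)·(2.1667) + (1.3333)·(-2.8333) + (-2.6667)·(0.1667) + (2.3333)·(3.1667) + (-0.6667)·(-1.8333)) / 5 = -3.3333/5 = -0.6667
  S[X,Z] = ((2.3333)·(-0.3333) + (-2.6667)·(-1.3333) + (1.3333)·(0.6667) + (-2.6667)·(3.6667) + (2.3333)·(-1.3333) + (-0.6667)·(-1.3333)) / 5 = -8.3333/5 = -1.6667
  S[Y,Y] = ((-0.8333)·(-0.8333) + (2.1667)·(2.1667) + (-2.8333)·(-2.8333) + (0.1667)·(0.1667) + (3.1667)·(3.1667) + (-1.8333)·(-1.8333)) / 5 = 26.8333/5 = 5.3667
  S[Y,Z] = ((-0.8333)·(-0.3333) + (2.1667)·(-1.3333) + (-2.8333)·(0.6667) + (0.1667)·(3.6667) + (3.1667)·(-1.3333) + (-1.8333)·(-1.3333)) / 5 = -5.6667/5 = -1.1333
  S[Z,Z] = ((-0.3333)·(-0.3333) + (-1.3333)·(-1.3333) + (0.6667)·(0.6667) + (3.6667)·(3.6667) + (-1.3333)·(-1.3333) + (-1.3333)·(-1.3333)) / 5 = 19.3333/5 = 3.8667

S is symmetric (S[j,i] = S[i,j]). Assembling:

S = [[5.4667, -0.6667, -1.6667],
 [-0.6667, 5.3667, -1.1333],
 [-1.6667, -1.1333, 3.8667]]


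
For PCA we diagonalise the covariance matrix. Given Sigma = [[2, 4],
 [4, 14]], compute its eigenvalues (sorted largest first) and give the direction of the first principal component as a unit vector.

Step 1 — characteristic polynomial of 2×2 Sigma:
  det(Sigma - λI) = λ² - trace · λ + det = 0.
  trace = 2 + 14 = 16, det = 2·14 - (4)² = 12.
Step 2 — discriminant:
  Δ = trace² - 4·det = 256 - 48 = 208.
Step 3 — eigenvalues:
  λ = (trace ± √Δ)/2 = (16 ± 14.4222)/2,
  λ_1 = 15.2111,  λ_2 = 0.7889.

Step 4 — unit eigenvector for λ_1: solve (Sigma - λ_1 I)v = 0. First row:
  (2 - 15.2111)·v_x + (4)·v_y = 0, i.e. (-13.2111)·v_x + (4)·v_y = 0,
  so v ∝ (b, λ_1 - a) = (4, 13.2111) = u.
  ||u|| = √((4)² + (13.2111)²) = √(190.5332) ≈ 13.8034,
  v_1 = u/||u|| ≈ (0.2898, 0.9571) (||v_1|| = 1).

λ_1 = 15.2111,  λ_2 = 0.7889;  v_1 ≈ (0.2898, 0.9571)
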